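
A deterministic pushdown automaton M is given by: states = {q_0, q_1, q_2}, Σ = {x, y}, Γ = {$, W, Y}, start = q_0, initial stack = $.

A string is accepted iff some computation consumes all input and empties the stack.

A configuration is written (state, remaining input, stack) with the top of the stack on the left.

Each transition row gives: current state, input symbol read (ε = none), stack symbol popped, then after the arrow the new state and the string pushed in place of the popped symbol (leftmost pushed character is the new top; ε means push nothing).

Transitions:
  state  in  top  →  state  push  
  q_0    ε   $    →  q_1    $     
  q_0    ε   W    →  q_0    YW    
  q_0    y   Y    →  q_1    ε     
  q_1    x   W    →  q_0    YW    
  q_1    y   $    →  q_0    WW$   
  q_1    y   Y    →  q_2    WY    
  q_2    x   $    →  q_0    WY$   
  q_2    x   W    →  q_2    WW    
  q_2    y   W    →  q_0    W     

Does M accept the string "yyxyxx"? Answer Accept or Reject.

(q_0, yyxyxx, $) ⊢ (q_1, yyxyxx, $) ⊢ (q_0, yxyxx, WW$) ⊢ (q_0, yxyxx, YWW$) ⊢ (q_1, xyxx, WW$) ⊢ (q_0, yxx, YWW$) ⊢ (q_1, xx, WW$) ⊢ (q_0, x, YWW$)
No transition applies at (q_0, x, YWW$); input not fully consumed.

Reject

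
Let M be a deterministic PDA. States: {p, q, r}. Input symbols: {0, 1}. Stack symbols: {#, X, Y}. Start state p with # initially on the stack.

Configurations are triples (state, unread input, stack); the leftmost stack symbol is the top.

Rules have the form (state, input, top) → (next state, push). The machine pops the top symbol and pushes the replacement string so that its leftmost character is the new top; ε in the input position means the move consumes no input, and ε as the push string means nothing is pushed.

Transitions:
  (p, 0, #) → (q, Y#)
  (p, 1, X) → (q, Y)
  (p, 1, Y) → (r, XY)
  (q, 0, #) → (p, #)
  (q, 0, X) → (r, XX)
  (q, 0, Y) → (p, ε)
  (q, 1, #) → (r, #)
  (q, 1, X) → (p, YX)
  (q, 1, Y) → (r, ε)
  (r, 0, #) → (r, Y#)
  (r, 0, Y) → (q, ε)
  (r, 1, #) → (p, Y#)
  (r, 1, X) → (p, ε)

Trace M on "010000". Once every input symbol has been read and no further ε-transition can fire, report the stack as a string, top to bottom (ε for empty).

(p, 010000, #)
  read 0, top #: go to q, push Y# → (q, 10000, Y#)
  read 1, top Y: go to r, push ε → (r, 0000, #)
  read 0, top #: go to r, push Y# → (r, 000, Y#)
  read 0, top Y: go to q, push ε → (q, 00, #)
  read 0, top #: go to p, push # → (p, 0, #)
  read 0, top #: go to q, push Y# → (q, ε, Y#)
All input consumed in state q with stack Y#.

Y#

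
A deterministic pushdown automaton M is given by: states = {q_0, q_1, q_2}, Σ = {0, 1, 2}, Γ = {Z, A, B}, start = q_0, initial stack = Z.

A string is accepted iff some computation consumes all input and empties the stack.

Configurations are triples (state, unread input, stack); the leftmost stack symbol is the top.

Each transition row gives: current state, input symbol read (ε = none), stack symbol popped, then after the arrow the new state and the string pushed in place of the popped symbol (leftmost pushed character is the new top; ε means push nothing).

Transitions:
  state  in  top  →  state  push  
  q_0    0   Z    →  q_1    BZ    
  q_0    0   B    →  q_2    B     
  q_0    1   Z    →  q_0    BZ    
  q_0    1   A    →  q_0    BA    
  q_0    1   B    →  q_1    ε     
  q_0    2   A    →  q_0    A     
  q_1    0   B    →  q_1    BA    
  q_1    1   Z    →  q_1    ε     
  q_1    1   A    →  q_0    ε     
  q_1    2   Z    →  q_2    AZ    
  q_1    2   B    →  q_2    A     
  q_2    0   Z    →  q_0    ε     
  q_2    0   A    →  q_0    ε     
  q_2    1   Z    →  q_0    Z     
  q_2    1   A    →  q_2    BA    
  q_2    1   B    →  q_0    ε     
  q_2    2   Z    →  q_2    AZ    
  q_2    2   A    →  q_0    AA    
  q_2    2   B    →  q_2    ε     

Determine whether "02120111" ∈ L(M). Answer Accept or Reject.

Accept

(q_0, 02120111, Z)
  read 0, top Z: go to q_1, push BZ → (q_1, 2120111, BZ)
  read 2, top B: go to q_2, push A → (q_2, 120111, AZ)
  read 1, top A: go to q_2, push BA → (q_2, 20111, BAZ)
  read 2, top B: go to q_2, push ε → (q_2, 0111, AZ)
  read 0, top A: go to q_0, push ε → (q_0, 111, Z)
  read 1, top Z: go to q_0, push BZ → (q_0, 11, BZ)
  read 1, top B: go to q_1, push ε → (q_1, 1, Z)
  read 1, top Z: go to q_1, push ε → (q_1, ε, ε)
All input consumed and the stack is empty.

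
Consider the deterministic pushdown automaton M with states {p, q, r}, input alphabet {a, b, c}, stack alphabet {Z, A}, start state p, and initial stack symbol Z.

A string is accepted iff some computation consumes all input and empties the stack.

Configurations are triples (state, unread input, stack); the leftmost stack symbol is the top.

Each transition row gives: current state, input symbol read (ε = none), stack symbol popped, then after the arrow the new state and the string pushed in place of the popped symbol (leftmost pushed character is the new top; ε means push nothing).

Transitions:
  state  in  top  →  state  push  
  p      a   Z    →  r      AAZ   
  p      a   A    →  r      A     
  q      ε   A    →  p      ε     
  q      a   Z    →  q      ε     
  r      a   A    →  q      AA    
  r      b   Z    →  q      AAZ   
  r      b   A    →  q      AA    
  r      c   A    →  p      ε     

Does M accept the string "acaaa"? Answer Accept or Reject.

(p, acaaa, Z) ⊢ (r, caaa, AAZ) ⊢ (p, aaa, AZ) ⊢ (r, aa, AZ) ⊢ (q, a, AAZ) ⊢ (p, a, AZ) ⊢ (r, ε, AZ)
All input consumed; stack is AZ, not empty, and no further ε-move applies.

Reject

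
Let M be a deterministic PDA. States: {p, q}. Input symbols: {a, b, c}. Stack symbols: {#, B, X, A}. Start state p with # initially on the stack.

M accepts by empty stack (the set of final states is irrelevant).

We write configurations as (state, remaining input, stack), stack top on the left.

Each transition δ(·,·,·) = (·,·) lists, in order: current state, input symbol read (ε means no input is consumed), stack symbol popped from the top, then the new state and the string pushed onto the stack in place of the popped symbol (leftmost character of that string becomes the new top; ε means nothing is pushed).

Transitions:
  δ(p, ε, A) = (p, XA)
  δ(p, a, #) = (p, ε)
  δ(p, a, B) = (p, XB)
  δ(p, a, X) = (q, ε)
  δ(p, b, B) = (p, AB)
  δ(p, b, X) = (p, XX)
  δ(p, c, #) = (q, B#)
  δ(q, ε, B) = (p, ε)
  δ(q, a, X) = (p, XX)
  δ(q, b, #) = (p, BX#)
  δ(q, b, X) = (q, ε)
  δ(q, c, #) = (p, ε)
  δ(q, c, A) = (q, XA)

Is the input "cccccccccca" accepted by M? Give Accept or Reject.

(p, cccccccccca, #)
  read c, top #: go to q, push B# → (q, ccccccccca, B#)
  ε-move, top B: go to p, push ε → (p, ccccccccca, #)
  read c, top #: go to q, push B# → (q, cccccccca, B#)
  ε-move, top B: go to p, push ε → (p, cccccccca, #)
  read c, top #: go to q, push B# → (q, ccccccca, B#)
  ε-move, top B: go to p, push ε → (p, ccccccca, #)
  read c, top #: go to q, push B# → (q, cccccca, B#)
  ε-move, top B: go to p, push ε → (p, cccccca, #)
  read c, top #: go to q, push B# → (q, ccccca, B#)
  ε-move, top B: go to p, push ε → (p, ccccca, #)
  read c, top #: go to q, push B# → (q, cccca, B#)
  ε-move, top B: go to p, push ε → (p, cccca, #)
  read c, top #: go to q, push B# → (q, ccca, B#)
  ε-move, top B: go to p, push ε → (p, ccca, #)
  read c, top #: go to q, push B# → (q, cca, B#)
  ε-move, top B: go to p, push ε → (p, cca, #)
  read c, top #: go to q, push B# → (q, ca, B#)
  ε-move, top B: go to p, push ε → (p, ca, #)
  read c, top #: go to q, push B# → (q, a, B#)
  ε-move, top B: go to p, push ε → (p, a, #)
  read a, top #: go to p, push ε → (p, ε, ε)
All input consumed and the stack is empty.

Accept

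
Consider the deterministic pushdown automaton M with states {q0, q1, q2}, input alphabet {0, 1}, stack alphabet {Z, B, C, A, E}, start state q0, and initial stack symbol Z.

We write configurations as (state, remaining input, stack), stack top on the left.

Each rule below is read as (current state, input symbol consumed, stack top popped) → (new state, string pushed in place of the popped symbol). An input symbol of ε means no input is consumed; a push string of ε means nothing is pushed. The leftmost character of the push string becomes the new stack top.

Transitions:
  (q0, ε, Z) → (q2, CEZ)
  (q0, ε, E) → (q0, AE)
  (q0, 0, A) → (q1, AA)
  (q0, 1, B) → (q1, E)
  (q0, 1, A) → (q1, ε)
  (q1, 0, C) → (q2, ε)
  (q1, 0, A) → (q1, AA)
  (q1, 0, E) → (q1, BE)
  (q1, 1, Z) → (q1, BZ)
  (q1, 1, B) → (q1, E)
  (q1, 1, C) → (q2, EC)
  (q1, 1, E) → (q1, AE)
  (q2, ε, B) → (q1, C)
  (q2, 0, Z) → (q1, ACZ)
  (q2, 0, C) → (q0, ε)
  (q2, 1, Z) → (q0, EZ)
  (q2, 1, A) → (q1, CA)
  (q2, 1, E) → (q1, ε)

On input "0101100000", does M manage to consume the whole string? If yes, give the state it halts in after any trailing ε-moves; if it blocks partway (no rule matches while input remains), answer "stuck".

(q0, 0101100000, Z) ⊢ (q2, 0101100000, CEZ) ⊢ (q0, 101100000, EZ) ⊢ (q0, 101100000, AEZ) ⊢ (q1, 01100000, EZ) ⊢ (q1, 1100000, BEZ) ⊢ (q1, 100000, EEZ) ⊢ (q1, 00000, AEEZ) ⊢ (q1, 0000, AAEEZ) ⊢ (q1, 000, AAAEEZ) ⊢ (q1, 00, AAAAEEZ) ⊢ (q1, 0, AAAAAEEZ) ⊢ (q1, ε, AAAAAAEEZ)
All input consumed; M is in state q1.

q1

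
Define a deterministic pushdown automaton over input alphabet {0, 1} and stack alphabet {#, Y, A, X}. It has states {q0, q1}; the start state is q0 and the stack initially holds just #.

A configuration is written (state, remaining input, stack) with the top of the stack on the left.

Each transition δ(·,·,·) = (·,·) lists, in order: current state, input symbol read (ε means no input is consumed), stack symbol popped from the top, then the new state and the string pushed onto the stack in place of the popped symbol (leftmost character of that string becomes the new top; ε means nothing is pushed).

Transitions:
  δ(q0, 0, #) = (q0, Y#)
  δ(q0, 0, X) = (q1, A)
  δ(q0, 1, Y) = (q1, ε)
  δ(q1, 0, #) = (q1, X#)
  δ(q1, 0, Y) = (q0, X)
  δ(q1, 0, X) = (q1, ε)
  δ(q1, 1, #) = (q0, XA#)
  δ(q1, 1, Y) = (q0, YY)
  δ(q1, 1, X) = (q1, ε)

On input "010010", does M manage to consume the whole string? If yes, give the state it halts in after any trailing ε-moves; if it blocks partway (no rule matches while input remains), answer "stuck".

(q0, 010010, #)
  read 0, top #: go to q0, push Y# → (q0, 10010, Y#)
  read 1, top Y: go to q1, push ε → (q1, 0010, #)
  read 0, top #: go to q1, push X# → (q1, 010, X#)
  read 0, top X: go to q1, push ε → (q1, 10, #)
  read 1, top #: go to q0, push XA# → (q0, 0, XA#)
  read 0, top X: go to q1, push A → (q1, ε, AA#)
All input consumed; M is in state q1.

q1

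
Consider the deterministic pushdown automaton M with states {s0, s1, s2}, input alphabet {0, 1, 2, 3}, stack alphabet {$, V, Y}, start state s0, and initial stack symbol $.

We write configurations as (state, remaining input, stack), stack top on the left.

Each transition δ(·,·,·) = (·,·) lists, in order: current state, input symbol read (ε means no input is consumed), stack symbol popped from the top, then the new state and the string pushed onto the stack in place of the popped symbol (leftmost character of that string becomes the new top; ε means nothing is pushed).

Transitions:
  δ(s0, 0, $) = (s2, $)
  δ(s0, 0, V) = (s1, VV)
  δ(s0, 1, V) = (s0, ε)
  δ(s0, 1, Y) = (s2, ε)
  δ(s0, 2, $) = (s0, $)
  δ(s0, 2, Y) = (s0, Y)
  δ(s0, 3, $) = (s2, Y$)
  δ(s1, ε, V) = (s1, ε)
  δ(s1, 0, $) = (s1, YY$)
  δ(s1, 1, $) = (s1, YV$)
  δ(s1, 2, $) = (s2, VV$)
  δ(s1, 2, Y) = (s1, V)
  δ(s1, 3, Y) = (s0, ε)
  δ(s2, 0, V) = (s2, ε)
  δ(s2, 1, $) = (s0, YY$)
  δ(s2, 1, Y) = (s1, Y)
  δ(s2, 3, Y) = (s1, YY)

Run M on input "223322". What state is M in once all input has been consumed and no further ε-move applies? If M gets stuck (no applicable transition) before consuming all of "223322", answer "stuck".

s1

(s0, 223322, $)
  read 2, top $: go to s0, push $ → (s0, 23322, $)
  read 2, top $: go to s0, push $ → (s0, 3322, $)
  read 3, top $: go to s2, push Y$ → (s2, 322, Y$)
  read 3, top Y: go to s1, push YY → (s1, 22, YY$)
  read 2, top Y: go to s1, push V → (s1, 2, VY$)
  ε-move, top V: go to s1, push ε → (s1, 2, Y$)
  read 2, top Y: go to s1, push V → (s1, ε, V$)
  ε-move, top V: go to s1, push ε → (s1, ε, $)
All input consumed; M is in state s1.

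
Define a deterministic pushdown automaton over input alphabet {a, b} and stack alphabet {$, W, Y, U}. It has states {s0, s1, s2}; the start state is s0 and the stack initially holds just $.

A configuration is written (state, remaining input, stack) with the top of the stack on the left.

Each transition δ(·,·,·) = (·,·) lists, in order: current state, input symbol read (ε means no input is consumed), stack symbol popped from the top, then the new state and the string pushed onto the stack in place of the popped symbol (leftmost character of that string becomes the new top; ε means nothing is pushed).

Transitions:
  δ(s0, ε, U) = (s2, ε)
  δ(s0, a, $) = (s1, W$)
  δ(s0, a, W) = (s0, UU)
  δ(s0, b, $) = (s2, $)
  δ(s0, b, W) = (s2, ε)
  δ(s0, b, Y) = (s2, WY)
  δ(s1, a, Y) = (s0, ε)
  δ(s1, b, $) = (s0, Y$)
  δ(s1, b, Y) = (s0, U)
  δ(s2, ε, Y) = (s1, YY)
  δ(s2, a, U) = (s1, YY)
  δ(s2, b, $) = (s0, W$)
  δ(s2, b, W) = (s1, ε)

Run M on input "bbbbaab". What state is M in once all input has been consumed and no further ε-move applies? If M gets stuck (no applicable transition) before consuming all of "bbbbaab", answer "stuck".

(s0, bbbbaab, $) ⊢ (s2, bbbaab, $) ⊢ (s0, bbaab, W$) ⊢ (s2, baab, $) ⊢ (s0, aab, W$) ⊢ (s0, ab, UU$) ⊢ (s2, ab, U$) ⊢ (s1, b, YY$) ⊢ (s0, ε, UY$) ⊢ (s2, ε, Y$) ⊢ (s1, ε, YY$)
All input consumed; M is in state s1.

s1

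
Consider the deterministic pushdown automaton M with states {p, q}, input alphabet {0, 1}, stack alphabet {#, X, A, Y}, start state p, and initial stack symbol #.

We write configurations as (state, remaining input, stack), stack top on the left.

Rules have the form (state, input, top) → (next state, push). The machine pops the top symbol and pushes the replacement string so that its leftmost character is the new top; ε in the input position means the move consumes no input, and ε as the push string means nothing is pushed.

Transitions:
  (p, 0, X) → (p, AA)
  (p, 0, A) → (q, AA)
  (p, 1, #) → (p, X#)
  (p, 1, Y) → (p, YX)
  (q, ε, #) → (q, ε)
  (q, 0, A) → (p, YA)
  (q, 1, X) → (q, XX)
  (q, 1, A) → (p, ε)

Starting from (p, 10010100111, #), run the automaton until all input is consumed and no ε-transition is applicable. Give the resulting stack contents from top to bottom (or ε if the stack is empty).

YXXXAAA#

(p, 10010100111, #)
  read 1, top #: go to p, push X# → (p, 0010100111, X#)
  read 0, top X: go to p, push AA → (p, 010100111, AA#)
  read 0, top A: go to q, push AA → (q, 10100111, AAA#)
  read 1, top A: go to p, push ε → (p, 0100111, AA#)
  read 0, top A: go to q, push AA → (q, 100111, AAA#)
  read 1, top A: go to p, push ε → (p, 00111, AA#)
  read 0, top A: go to q, push AA → (q, 0111, AAA#)
  read 0, top A: go to p, push YA → (p, 111, YAAA#)
  read 1, top Y: go to p, push YX → (p, 11, YXAAA#)
  read 1, top Y: go to p, push YX → (p, 1, YXXAAA#)
  read 1, top Y: go to p, push YX → (p, ε, YXXXAAA#)
All input consumed in state p with stack YXXXAAA#.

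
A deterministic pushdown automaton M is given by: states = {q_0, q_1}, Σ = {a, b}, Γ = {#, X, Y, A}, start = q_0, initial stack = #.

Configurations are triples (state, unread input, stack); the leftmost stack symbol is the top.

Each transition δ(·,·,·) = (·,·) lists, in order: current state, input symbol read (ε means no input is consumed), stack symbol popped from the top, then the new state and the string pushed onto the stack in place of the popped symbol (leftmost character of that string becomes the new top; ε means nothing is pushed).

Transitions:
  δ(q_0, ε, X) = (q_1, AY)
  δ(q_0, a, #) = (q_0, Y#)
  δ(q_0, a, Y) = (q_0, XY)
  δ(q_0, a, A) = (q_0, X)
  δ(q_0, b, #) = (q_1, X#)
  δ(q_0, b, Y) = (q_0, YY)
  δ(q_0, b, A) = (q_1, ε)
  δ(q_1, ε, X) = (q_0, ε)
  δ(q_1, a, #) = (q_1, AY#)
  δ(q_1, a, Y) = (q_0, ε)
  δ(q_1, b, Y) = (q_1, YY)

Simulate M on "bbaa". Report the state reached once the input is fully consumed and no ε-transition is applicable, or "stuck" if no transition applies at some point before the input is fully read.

(q_0, bbaa, #)
  read b, top #: go to q_1, push X# → (q_1, baa, X#)
  ε-move, top X: go to q_0, push ε → (q_0, baa, #)
  read b, top #: go to q_1, push X# → (q_1, aa, X#)
  ε-move, top X: go to q_0, push ε → (q_0, aa, #)
  read a, top #: go to q_0, push Y# → (q_0, a, Y#)
  read a, top Y: go to q_0, push XY → (q_0, ε, XY#)
  ε-move, top X: go to q_1, push AY → (q_1, ε, AYY#)
All input consumed; M is in state q_1.

q_1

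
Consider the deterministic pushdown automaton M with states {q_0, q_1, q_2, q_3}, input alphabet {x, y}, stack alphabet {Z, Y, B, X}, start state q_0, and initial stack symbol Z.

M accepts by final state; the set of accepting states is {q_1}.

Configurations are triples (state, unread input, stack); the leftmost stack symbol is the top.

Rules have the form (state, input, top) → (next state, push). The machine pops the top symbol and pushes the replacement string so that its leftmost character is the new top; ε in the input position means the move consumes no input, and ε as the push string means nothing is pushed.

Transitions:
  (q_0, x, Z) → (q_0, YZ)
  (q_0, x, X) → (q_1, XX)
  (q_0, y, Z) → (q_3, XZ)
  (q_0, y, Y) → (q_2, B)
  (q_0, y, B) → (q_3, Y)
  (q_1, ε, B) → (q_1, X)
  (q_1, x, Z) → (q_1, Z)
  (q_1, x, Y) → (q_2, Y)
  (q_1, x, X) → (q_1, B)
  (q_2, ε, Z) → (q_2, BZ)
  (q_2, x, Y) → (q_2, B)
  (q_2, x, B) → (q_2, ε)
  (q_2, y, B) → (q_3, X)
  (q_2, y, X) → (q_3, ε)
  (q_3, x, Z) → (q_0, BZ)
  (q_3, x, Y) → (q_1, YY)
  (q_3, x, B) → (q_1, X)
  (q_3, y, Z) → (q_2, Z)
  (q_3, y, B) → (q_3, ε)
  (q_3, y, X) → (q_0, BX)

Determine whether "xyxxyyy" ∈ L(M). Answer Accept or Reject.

Reject

(q_0, xyxxyyy, Z)
  read x, top Z: go to q_0, push YZ → (q_0, yxxyyy, YZ)
  read y, top Y: go to q_2, push B → (q_2, xxyyy, BZ)
  read x, top B: go to q_2, push ε → (q_2, xyyy, Z)
  ε-move, top Z: go to q_2, push BZ → (q_2, xyyy, BZ)
  read x, top B: go to q_2, push ε → (q_2, yyy, Z)
  ε-move, top Z: go to q_2, push BZ → (q_2, yyy, BZ)
  read y, top B: go to q_3, push X → (q_3, yy, XZ)
  read y, top X: go to q_0, push BX → (q_0, y, BXZ)
  read y, top B: go to q_3, push Y → (q_3, ε, YXZ)
All input consumed; state q_3 ∉ F and no further ε-move applies.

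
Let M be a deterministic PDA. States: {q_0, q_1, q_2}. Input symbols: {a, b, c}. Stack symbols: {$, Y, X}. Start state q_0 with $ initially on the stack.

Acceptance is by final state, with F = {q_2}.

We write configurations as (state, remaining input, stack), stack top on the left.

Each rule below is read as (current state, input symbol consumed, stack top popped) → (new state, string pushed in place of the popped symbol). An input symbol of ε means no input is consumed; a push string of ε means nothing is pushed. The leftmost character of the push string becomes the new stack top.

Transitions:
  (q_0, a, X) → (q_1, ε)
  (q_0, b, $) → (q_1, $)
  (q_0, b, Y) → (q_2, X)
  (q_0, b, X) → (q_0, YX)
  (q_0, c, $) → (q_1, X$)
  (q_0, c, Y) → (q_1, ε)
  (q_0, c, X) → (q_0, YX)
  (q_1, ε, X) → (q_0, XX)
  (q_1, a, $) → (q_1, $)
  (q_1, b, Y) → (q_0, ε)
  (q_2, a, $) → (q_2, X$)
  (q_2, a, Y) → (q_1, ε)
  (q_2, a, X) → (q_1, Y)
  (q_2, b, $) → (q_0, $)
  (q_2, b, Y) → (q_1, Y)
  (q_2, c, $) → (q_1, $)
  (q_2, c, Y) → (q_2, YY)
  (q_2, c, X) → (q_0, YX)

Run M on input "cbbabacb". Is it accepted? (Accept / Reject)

Accept

(q_0, cbbabacb, $)
  read c, top $: go to q_1, push X$ → (q_1, bbabacb, X$)
  ε-move, top X: go to q_0, push XX → (q_0, bbabacb, XX$)
  read b, top X: go to q_0, push YX → (q_0, babacb, YXX$)
  read b, top Y: go to q_2, push X → (q_2, abacb, XXX$)
  read a, top X: go to q_1, push Y → (q_1, bacb, YXX$)
  read b, top Y: go to q_0, push ε → (q_0, acb, XX$)
  read a, top X: go to q_1, push ε → (q_1, cb, X$)
  ε-move, top X: go to q_0, push XX → (q_0, cb, XX$)
  read c, top X: go to q_0, push YX → (q_0, b, YXX$)
  read b, top Y: go to q_2, push X → (q_2, ε, XXX$)
All input consumed; state q_2 ∈ F.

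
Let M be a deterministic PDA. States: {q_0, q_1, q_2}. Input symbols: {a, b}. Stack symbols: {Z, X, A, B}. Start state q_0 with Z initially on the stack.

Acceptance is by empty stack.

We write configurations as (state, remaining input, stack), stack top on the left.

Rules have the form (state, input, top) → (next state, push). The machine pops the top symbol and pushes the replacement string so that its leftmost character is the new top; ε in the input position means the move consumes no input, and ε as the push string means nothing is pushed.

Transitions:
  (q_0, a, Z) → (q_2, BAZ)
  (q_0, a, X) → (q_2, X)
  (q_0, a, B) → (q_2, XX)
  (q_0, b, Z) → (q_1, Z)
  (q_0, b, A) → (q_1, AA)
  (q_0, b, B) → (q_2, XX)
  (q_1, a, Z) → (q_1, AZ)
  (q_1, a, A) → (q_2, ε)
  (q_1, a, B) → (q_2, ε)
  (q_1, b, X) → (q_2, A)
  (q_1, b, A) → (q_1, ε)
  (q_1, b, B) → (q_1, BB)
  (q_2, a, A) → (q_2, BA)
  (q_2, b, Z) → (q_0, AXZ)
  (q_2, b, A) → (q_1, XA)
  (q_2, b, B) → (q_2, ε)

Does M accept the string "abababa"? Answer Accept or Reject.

(q_0, abababa, Z)
  read a, top Z: go to q_2, push BAZ → (q_2, bababa, BAZ)
  read b, top B: go to q_2, push ε → (q_2, ababa, AZ)
  read a, top A: go to q_2, push BA → (q_2, baba, BAZ)
  read b, top B: go to q_2, push ε → (q_2, aba, AZ)
  read a, top A: go to q_2, push BA → (q_2, ba, BAZ)
  read b, top B: go to q_2, push ε → (q_2, a, AZ)
  read a, top A: go to q_2, push BA → (q_2, ε, BAZ)
All input consumed; stack is BAZ, not empty, and no further ε-move applies.

Reject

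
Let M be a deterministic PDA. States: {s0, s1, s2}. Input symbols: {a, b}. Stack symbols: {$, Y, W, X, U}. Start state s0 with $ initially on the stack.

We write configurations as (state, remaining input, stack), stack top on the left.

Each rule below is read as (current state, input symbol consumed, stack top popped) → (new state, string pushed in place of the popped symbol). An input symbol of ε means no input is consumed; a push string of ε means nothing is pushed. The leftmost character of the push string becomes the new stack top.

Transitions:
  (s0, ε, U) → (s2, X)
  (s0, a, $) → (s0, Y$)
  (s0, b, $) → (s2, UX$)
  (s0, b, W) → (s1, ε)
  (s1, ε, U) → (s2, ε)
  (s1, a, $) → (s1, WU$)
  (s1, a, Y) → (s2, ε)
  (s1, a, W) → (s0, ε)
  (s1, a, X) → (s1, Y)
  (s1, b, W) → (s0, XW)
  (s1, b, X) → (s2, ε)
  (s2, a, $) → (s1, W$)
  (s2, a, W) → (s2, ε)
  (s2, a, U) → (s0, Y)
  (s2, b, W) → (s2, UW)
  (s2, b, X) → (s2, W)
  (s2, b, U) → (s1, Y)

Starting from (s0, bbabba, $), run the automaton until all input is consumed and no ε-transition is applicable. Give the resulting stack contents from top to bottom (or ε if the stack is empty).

(s0, bbabba, $)
  read b, top $: go to s2, push UX$ → (s2, babba, UX$)
  read b, top U: go to s1, push Y → (s1, abba, YX$)
  read a, top Y: go to s2, push ε → (s2, bba, X$)
  read b, top X: go to s2, push W → (s2, ba, W$)
  read b, top W: go to s2, push UW → (s2, a, UW$)
  read a, top U: go to s0, push Y → (s0, ε, YW$)
All input consumed in state s0 with stack YW$.

YW$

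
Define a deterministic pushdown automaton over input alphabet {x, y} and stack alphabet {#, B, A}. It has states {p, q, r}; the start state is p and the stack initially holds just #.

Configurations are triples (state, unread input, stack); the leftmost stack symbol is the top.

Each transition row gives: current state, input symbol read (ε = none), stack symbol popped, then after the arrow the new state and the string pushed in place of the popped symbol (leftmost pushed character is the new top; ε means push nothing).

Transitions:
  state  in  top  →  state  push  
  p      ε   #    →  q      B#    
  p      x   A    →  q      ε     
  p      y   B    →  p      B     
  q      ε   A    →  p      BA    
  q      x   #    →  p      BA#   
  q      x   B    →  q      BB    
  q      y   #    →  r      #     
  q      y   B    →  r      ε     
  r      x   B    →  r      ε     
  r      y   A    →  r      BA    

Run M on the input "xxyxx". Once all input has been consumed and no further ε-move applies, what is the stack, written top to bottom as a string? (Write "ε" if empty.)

(p, xxyxx, #) ⊢ (q, xxyxx, B#) ⊢ (q, xyxx, BB#) ⊢ (q, yxx, BBB#) ⊢ (r, xx, BB#) ⊢ (r, x, B#) ⊢ (r, ε, #)
All input consumed in state r with stack #.

#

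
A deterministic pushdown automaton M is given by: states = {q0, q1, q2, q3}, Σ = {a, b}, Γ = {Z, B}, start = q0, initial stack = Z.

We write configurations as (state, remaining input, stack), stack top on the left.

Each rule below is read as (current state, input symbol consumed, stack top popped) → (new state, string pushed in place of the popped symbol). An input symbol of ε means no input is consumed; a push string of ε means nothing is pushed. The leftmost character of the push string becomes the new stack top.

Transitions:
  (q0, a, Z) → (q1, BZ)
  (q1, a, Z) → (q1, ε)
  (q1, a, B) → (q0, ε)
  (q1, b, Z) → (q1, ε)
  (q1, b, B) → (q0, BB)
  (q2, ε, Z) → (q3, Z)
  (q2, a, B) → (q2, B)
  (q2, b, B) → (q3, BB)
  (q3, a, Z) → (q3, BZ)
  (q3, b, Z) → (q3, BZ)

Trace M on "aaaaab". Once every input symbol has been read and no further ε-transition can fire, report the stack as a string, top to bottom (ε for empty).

BBZ

(q0, aaaaab, Z)
  read a, top Z: go to q1, push BZ → (q1, aaaab, BZ)
  read a, top B: go to q0, push ε → (q0, aaab, Z)
  read a, top Z: go to q1, push BZ → (q1, aab, BZ)
  read a, top B: go to q0, push ε → (q0, ab, Z)
  read a, top Z: go to q1, push BZ → (q1, b, BZ)
  read b, top B: go to q0, push BB → (q0, ε, BBZ)
All input consumed in state q0 with stack BBZ.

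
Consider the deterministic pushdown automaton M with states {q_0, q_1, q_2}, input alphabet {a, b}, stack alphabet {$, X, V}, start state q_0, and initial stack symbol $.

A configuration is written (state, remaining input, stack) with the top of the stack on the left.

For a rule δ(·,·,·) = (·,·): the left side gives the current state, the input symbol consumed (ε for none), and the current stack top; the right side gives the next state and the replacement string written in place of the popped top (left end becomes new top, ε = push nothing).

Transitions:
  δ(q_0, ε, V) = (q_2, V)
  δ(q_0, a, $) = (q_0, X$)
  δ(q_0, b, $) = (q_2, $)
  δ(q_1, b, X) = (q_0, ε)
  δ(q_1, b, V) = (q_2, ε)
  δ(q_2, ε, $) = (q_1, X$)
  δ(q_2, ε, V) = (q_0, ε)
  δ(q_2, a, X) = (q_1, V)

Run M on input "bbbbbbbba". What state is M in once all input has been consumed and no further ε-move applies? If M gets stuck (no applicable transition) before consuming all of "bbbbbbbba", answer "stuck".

q_0

(q_0, bbbbbbbba, $)
  read b, top $: go to q_2, push $ → (q_2, bbbbbbba, $)
  ε-move, top $: go to q_1, push X$ → (q_1, bbbbbbba, X$)
  read b, top X: go to q_0, push ε → (q_0, bbbbbba, $)
  read b, top $: go to q_2, push $ → (q_2, bbbbba, $)
  ε-move, top $: go to q_1, push X$ → (q_1, bbbbba, X$)
  read b, top X: go to q_0, push ε → (q_0, bbbba, $)
  read b, top $: go to q_2, push $ → (q_2, bbba, $)
  ε-move, top $: go to q_1, push X$ → (q_1, bbba, X$)
  read b, top X: go to q_0, push ε → (q_0, bba, $)
  read b, top $: go to q_2, push $ → (q_2, ba, $)
  ε-move, top $: go to q_1, push X$ → (q_1, ba, X$)
  read b, top X: go to q_0, push ε → (q_0, a, $)
  read a, top $: go to q_0, push X$ → (q_0, ε, X$)
All input consumed; M is in state q_0.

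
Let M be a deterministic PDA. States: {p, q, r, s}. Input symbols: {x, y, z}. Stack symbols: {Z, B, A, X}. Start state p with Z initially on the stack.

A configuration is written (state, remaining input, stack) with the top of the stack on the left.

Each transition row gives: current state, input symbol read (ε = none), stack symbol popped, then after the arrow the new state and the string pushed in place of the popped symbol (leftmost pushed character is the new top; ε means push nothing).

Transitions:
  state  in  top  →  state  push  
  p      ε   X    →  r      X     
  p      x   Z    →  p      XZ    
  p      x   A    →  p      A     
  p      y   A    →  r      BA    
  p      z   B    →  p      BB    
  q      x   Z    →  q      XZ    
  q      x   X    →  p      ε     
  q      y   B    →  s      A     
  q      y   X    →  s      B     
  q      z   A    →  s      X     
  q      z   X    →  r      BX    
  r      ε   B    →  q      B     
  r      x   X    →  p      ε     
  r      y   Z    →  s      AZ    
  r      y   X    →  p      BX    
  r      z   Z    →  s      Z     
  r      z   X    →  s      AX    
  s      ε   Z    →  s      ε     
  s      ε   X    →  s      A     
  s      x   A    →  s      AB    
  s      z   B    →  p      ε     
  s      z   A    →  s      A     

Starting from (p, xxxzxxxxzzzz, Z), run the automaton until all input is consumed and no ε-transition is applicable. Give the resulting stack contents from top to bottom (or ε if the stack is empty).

(p, xxxzxxxxzzzz, Z)
  read x, top Z: go to p, push XZ → (p, xxzxxxxzzzz, XZ)
  ε-move, top X: go to r, push X → (r, xxzxxxxzzzz, XZ)
  read x, top X: go to p, push ε → (p, xzxxxxzzzz, Z)
  read x, top Z: go to p, push XZ → (p, zxxxxzzzz, XZ)
  ε-move, top X: go to r, push X → (r, zxxxxzzzz, XZ)
  read z, top X: go to s, push AX → (s, xxxxzzzz, AXZ)
  read x, top A: go to s, push AB → (s, xxxzzzz, ABXZ)
  read x, top A: go to s, push AB → (s, xxzzzz, ABBXZ)
  read x, top A: go to s, push AB → (s, xzzzz, ABBBXZ)
  read x, top A: go to s, push AB → (s, zzzz, ABBBBXZ)
  read z, top A: go to s, push A → (s, zzz, ABBBBXZ)
  read z, top A: go to s, push A → (s, zz, ABBBBXZ)
  read z, top A: go to s, push A → (s, z, ABBBBXZ)
  read z, top A: go to s, push A → (s, ε, ABBBBXZ)
All input consumed in state s with stack ABBBBXZ.

ABBBBXZ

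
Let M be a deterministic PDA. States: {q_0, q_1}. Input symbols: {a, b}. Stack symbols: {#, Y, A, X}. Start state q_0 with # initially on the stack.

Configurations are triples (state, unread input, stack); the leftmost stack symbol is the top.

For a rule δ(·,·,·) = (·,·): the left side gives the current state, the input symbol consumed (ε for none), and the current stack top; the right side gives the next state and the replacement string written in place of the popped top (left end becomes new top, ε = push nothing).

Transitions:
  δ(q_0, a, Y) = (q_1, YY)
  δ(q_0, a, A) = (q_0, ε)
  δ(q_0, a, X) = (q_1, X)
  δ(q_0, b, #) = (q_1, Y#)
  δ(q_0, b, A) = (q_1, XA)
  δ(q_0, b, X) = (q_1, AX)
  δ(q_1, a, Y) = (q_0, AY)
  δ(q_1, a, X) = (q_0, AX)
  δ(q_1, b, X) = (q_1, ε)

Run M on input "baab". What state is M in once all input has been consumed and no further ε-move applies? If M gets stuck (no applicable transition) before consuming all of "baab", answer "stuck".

stuck

(q_0, baab, #)
  read b, top #: go to q_1, push Y# → (q_1, aab, Y#)
  read a, top Y: go to q_0, push AY → (q_0, ab, AY#)
  read a, top A: go to q_0, push ε → (q_0, b, Y#)
No transition for (q_0, b, top Y); M blocks with input b remaining.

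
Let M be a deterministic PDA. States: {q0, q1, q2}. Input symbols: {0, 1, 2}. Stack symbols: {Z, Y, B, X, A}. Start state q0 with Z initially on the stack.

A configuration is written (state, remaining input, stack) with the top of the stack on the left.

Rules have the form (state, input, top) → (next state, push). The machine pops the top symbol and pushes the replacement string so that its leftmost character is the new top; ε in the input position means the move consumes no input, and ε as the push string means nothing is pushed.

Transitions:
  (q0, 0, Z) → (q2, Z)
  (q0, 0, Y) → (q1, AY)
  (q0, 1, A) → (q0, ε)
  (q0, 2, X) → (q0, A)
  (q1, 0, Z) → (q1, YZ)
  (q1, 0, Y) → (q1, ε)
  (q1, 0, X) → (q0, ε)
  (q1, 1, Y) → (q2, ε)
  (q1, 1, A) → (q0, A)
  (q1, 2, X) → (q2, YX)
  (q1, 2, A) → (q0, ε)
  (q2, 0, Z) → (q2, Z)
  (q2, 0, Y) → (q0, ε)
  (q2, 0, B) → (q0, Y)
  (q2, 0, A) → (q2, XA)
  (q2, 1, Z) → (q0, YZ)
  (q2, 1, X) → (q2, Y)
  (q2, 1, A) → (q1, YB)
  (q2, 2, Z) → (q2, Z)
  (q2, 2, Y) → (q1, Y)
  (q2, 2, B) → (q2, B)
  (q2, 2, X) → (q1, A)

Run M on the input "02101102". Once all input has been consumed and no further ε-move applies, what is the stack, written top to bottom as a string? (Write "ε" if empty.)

(q0, 02101102, Z)
  read 0, top Z: go to q2, push Z → (q2, 2101102, Z)
  read 2, top Z: go to q2, push Z → (q2, 101102, Z)
  read 1, top Z: go to q0, push YZ → (q0, 01102, YZ)
  read 0, top Y: go to q1, push AY → (q1, 1102, AYZ)
  read 1, top A: go to q0, push A → (q0, 102, AYZ)
  read 1, top A: go to q0, push ε → (q0, 02, YZ)
  read 0, top Y: go to q1, push AY → (q1, 2, AYZ)
  read 2, top A: go to q0, push ε → (q0, ε, YZ)
All input consumed in state q0 with stack YZ.

YZ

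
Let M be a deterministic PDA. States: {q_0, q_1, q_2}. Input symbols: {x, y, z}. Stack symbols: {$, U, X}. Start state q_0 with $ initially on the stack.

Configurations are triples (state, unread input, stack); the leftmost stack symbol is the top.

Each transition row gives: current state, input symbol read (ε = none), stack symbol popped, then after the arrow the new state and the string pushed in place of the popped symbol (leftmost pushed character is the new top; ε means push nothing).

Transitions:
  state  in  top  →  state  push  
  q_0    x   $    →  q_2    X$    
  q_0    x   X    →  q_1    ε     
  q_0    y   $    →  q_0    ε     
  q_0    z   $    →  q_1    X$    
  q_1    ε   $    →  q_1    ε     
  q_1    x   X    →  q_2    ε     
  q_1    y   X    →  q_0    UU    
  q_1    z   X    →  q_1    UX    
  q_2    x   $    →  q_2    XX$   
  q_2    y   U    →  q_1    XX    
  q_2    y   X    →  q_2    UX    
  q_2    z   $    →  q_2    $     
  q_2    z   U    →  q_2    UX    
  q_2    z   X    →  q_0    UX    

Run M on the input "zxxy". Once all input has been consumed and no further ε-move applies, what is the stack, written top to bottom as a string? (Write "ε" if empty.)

UXX$

(q_0, zxxy, $) ⊢ (q_1, xxy, X$) ⊢ (q_2, xy, $) ⊢ (q_2, y, XX$) ⊢ (q_2, ε, UXX$)
All input consumed in state q_2 with stack UXX$.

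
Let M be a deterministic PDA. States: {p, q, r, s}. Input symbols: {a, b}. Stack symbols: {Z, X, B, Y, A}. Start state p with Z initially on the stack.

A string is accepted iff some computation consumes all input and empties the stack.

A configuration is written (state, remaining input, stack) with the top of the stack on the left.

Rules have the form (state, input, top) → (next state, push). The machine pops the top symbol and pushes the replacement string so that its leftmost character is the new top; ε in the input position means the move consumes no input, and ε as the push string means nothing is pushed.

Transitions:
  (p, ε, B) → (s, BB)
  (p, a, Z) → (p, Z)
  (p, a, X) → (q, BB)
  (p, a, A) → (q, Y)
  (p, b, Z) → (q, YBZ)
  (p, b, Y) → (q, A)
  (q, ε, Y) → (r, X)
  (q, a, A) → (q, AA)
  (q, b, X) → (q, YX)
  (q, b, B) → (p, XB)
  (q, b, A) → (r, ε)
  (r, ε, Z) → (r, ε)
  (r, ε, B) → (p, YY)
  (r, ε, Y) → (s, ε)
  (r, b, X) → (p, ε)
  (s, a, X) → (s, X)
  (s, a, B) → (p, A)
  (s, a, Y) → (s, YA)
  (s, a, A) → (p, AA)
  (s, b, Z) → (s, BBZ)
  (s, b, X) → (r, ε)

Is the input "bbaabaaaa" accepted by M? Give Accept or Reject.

Reject

(p, bbaabaaaa, Z)
  read b, top Z: go to q, push YBZ → (q, baabaaaa, YBZ)
  ε-move, top Y: go to r, push X → (r, baabaaaa, XBZ)
  read b, top X: go to p, push ε → (p, aabaaaa, BZ)
  ε-move, top B: go to s, push BB → (s, aabaaaa, BBZ)
  read a, top B: go to p, push A → (p, abaaaa, ABZ)
  read a, top A: go to q, push Y → (q, baaaa, YBZ)
  ε-move, top Y: go to r, push X → (r, baaaa, XBZ)
  read b, top X: go to p, push ε → (p, aaaa, BZ)
  ε-move, top B: go to s, push BB → (s, aaaa, BBZ)
  read a, top B: go to p, push A → (p, aaa, ABZ)
  read a, top A: go to q, push Y → (q, aa, YBZ)
  ε-move, top Y: go to r, push X → (r, aa, XBZ)
No transition applies at (r, aa, XBZ); input not fully consumed.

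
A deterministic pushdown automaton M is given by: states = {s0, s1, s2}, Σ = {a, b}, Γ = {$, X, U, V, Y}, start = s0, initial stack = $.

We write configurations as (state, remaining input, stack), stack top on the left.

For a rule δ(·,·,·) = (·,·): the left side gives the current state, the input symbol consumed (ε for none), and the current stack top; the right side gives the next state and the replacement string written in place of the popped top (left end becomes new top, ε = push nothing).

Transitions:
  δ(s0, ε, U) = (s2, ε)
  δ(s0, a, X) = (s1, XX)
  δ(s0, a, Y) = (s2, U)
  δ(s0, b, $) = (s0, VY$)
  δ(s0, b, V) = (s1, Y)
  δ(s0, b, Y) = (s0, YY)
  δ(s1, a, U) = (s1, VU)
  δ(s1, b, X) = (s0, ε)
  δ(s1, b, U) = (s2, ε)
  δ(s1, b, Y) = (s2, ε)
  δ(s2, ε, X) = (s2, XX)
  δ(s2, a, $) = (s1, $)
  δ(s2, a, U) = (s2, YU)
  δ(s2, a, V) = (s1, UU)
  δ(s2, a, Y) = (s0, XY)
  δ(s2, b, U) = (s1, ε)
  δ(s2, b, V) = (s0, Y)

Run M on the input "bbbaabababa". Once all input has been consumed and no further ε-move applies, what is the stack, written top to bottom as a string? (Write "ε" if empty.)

(s0, bbbaabababa, $)
  read b, top $: go to s0, push VY$ → (s0, bbaabababa, VY$)
  read b, top V: go to s1, push Y → (s1, baabababa, YY$)
  read b, top Y: go to s2, push ε → (s2, aabababa, Y$)
  read a, top Y: go to s0, push XY → (s0, abababa, XY$)
  read a, top X: go to s1, push XX → (s1, bababa, XXY$)
  read b, top X: go to s0, push ε → (s0, ababa, XY$)
  read a, top X: go to s1, push XX → (s1, baba, XXY$)
  read b, top X: go to s0, push ε → (s0, aba, XY$)
  read a, top X: go to s1, push XX → (s1, ba, XXY$)
  read b, top X: go to s0, push ε → (s0, a, XY$)
  read a, top X: go to s1, push XX → (s1, ε, XXY$)
All input consumed in state s1 with stack XXY$.

XXY$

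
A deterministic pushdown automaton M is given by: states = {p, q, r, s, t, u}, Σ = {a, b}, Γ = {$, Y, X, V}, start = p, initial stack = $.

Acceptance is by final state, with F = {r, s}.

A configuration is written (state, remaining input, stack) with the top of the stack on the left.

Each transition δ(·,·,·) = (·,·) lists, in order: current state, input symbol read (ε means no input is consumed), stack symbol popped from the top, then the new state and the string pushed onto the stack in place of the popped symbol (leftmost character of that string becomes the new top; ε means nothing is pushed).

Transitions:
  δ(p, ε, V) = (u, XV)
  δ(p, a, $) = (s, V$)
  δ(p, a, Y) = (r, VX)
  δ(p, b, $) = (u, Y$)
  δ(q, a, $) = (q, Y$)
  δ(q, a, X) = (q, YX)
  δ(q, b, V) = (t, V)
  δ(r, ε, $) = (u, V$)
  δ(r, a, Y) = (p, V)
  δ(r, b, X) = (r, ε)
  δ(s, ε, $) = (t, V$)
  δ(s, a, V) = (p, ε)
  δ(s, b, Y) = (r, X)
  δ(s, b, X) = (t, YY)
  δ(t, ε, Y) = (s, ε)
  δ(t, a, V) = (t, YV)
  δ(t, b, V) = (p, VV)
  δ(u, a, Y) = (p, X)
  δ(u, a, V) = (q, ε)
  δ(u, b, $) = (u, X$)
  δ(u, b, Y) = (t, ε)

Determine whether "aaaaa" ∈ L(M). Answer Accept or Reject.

(p, aaaaa, $)
  read a, top $: go to s, push V$ → (s, aaaa, V$)
  read a, top V: go to p, push ε → (p, aaa, $)
  read a, top $: go to s, push V$ → (s, aa, V$)
  read a, top V: go to p, push ε → (p, a, $)
  read a, top $: go to s, push V$ → (s, ε, V$)
All input consumed; state s ∈ F.

Accept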